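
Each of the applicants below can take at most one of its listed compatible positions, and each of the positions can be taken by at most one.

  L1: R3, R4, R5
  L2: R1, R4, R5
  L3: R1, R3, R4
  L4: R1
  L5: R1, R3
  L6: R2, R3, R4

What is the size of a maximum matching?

5

Unit-capacity flow: source→left, listed edges, right→sink; max matching = max flow.
Augmenting path L1→R3 (+1); matched 1.
Augmenting path L2→R1 (+1); matched 2.
Augmenting path L3→R4 (+1); matched 3.
Augmenting path L6→R2 (+1); matched 4.
Augmenting path L4→R1→L2→R5 (+1); matched 5.
No augmenting path remains; maximum matching = 5.
König certificate: {L6, R1, R3, R4, R5} is a vertex cover of size 5 (every listed pair touches it), so no matching can be larger.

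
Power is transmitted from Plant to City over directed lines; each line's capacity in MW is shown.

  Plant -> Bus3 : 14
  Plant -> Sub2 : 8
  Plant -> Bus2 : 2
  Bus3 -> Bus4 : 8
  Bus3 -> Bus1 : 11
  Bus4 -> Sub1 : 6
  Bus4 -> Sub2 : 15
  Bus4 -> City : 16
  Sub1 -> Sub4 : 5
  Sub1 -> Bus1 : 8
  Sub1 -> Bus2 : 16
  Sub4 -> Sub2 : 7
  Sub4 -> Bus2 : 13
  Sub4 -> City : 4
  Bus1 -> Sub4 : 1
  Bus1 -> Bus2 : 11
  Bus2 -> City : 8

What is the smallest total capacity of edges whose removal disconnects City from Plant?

16

Augment Plant→Bus2→City: bottleneck 2, flow now 2.
Augment Plant→Bus3→Bus4→City: bottleneck 8, flow now 10.
Augment Plant→Bus3→Bus1→Sub4→City: bottleneck 1, flow now 11.
Augment Plant→Bus3→Bus1→Bus2→City: bottleneck 5, flow now 16.
No augmenting path remains; maximum flow = 16.
By max-flow min-cut, the minimum cut capacity equals the max flow.
In the residual graph, reachable from Plant: {Plant, Sub2}.
Min-cut edges: Plant→Bus3 (14), Plant→Bus2 (2); capacity 14 + 2 = 16.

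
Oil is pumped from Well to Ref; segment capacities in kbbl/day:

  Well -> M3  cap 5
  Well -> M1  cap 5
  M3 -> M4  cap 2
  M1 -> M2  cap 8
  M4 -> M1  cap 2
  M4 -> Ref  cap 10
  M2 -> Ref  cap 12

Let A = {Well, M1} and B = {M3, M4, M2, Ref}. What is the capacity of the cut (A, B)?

Edges leaving {Well, M1}: Well→M3 (5), M1→M2 (8).
Cut capacity = 5 + 8 = 13.

13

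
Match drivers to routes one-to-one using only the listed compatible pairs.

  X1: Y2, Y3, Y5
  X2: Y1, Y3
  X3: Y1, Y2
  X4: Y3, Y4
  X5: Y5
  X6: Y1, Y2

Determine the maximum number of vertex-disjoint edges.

5

Unit-capacity flow: source→left, listed edges, right→sink; max matching = max flow.
Augmenting path X1→Y2 (+1); matched 1.
Augmenting path X2→Y1 (+1); matched 2.
Augmenting path X4→Y3 (+1); matched 3.
Augmenting path X5→Y5 (+1); matched 4.
Augmenting path X3→Y1→X2→Y3→X4→Y4 (+1); matched 5.
No augmenting path remains; maximum matching = 5.
König certificate: {X4, Y1, Y2, Y3, Y5} is a vertex cover of size 5 (every listed pair touches it), so no matching can be larger.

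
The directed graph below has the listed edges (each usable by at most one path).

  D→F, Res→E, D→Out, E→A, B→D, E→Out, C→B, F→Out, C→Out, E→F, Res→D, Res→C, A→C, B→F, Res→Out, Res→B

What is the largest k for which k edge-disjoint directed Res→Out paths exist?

Assign every edge capacity 1; by Menger, the answer equals the max flow.
Path Res→Out (+1); total 1.
Path Res→C→Out (+1); total 2.
Path Res→D→Out (+1); total 3.
Path Res→E→Out (+1); total 4.
Path Res→B→F→Out (+1); total 5.
No residual Res→Out path; max flow = 5.
Certifying cut of size 5: {Res→B, Res→C, Res→D, Res→E, Res→Out}.

5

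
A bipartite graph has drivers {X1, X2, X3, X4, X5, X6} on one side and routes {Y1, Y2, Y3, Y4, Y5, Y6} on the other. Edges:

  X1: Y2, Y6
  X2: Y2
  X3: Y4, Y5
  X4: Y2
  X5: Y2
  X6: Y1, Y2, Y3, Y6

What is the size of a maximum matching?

4

Unit-capacity flow: source→left, listed edges, right→sink; max matching = max flow.
Augmenting path X1→Y2 (+1); matched 1.
Augmenting path X3→Y4 (+1); matched 2.
Augmenting path X6→Y1 (+1); matched 3.
Augmenting path X2→Y2→X1→Y6 (+1); matched 4.
No augmenting path remains; maximum matching = 4.
König certificate: {X1, X3, X6, Y2} is a vertex cover of size 4 (every listed pair touches it), so no matching can be larger.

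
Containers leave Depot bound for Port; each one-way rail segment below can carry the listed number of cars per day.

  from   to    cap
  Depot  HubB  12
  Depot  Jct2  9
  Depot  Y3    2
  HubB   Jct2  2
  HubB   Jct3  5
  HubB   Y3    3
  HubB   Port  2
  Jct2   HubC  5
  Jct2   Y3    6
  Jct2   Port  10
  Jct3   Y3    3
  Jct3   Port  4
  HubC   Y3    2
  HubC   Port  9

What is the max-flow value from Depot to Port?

Augment Depot→HubB→Port: bottleneck 2, flow now 2.
Augment Depot→Jct2→Port: bottleneck 9, flow now 11.
Augment Depot→HubB→Jct2→Port: bottleneck 1, flow now 12.
Augment Depot→HubB→Jct3→Port: bottleneck 4, flow now 16.
Augment Depot→HubB→Jct2→HubC→Port: bottleneck 1, flow now 17.
No augmenting path remains; maximum flow = 17.
In the residual graph, reachable from Depot: {Depot, HubB, Jct3, Y3}.
Min-cut edges: Depot→Jct2 (9), HubB→Jct2 (2), HubB→Port (2), Jct3→Port (4); capacity 9 + 2 + 2 + 4 = 17.
This cut is saturated, so no flow can exceed 17.

17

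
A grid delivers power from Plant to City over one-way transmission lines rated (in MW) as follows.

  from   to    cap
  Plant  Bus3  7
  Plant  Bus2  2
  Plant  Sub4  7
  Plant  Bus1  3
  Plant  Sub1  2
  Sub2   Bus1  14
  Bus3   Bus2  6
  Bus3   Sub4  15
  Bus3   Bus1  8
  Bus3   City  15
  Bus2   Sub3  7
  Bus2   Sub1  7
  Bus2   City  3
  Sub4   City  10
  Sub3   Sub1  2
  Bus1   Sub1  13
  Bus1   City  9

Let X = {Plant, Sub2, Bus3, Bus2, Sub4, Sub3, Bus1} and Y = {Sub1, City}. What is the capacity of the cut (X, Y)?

Edges leaving {Plant, Sub2, Bus3, Bus2, Sub4, Sub3, Bus1}: Plant→Sub1 (2), Bus3→City (15), Bus2→Sub1 (7), Bus2→City (3), Sub4→City (10), Sub3→Sub1 (2), Bus1→Sub1 (13), Bus1→City (9).
Cut capacity = 2 + 15 + 7 + 3 + 10 + 2 + 13 + 9 = 61.

61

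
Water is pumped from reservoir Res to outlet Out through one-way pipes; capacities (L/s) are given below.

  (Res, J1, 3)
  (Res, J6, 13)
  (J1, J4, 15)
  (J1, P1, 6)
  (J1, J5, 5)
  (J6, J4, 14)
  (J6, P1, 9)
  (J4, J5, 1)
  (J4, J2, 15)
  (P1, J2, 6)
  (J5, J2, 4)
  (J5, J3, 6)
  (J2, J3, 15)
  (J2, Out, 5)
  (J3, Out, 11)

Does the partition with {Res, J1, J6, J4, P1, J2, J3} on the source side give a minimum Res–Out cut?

Given cut capacity: 5 + 1 + 5 + 11 = 22.
Augment Res→J1→J4→J2→Out: bottleneck 3, flow now 3.
Augment Res→J6→J4→J2→Out: bottleneck 2, flow now 5.
Augment Res→J6→J4→J5→J3→Out: bottleneck 1, flow now 6.
Augment Res→J6→J4→J2→J3→Out: bottleneck 10, flow now 16.
No augmenting path remains; maximum flow = 16.
In the residual graph, reachable from Res: {Res}.
Min-cut edges: Res→J1 (3), Res→J6 (13); capacity 3 + 13 = 16.
Cut capacity 22 exceeds the max flow 16, so it is not minimum.

No — its capacity is 22, but the minimum cut has capacity 16.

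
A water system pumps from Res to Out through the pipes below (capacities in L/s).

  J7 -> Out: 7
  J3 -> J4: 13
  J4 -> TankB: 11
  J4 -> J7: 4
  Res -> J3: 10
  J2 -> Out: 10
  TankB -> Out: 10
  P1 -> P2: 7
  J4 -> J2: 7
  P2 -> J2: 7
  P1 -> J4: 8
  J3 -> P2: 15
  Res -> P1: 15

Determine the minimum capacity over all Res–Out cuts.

Augment Res→J3→P2→J2→Out: bottleneck 7, flow now 7.
Augment Res→J3→J4→J2→Out: bottleneck 3, flow now 10.
Augment Res→P1→J4→J7→Out: bottleneck 4, flow now 14.
Augment Res→P1→J4→TankB→Out: bottleneck 4, flow now 18.
Augment Res→P1→P2→J3→J4→TankB→Out: bottleneck 6, flow now 24. (uses reverse residual edge)
No augmenting path remains; maximum flow = 24.
By max-flow min-cut, the minimum cut capacity equals the max flow.
In the residual graph, reachable from Res: {Res, J3, P1, P2, J4, J2, TankB}.
Min-cut edges: J4→J7 (4), J2→Out (10), TankB→Out (10); capacity 4 + 10 + 10 = 24.

24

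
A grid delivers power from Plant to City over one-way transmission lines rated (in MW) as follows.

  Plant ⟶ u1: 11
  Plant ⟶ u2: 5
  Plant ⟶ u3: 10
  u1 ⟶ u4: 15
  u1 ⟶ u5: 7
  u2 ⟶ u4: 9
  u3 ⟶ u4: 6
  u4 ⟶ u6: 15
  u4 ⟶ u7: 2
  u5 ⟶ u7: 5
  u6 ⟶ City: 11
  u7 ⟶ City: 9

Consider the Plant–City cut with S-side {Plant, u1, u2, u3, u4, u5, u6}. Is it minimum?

Given cut capacity: 2 + 5 + 11 = 18.
Augment Plant→u1→u4→u6→City: bottleneck 11, flow now 11.
Augment Plant→u2→u4→u7→City: bottleneck 2, flow now 13.
Augment Plant→u2→u4→u1→u5→u7→City: bottleneck 3, flow now 16. (uses reverse residual edge)
Augment Plant→u3→u4→u1→u5→u7→City: bottleneck 2, flow now 18. (uses reverse residual edge)
No augmenting path remains; maximum flow = 18.
Cut capacity 18 equals the max flow, so it is a minimum cut.

Yes — it is a minimum cut (capacity 18).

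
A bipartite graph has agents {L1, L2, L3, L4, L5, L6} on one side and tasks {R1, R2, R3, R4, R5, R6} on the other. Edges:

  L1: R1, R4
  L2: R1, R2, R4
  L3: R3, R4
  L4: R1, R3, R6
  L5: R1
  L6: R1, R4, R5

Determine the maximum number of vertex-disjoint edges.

Unit-capacity flow: source→left, listed edges, right→sink; max matching = max flow.
Augmenting path L1→R1 (+1); matched 1.
Augmenting path L2→R2 (+1); matched 2.
Augmenting path L3→R3 (+1); matched 3.
Augmenting path L4→R6 (+1); matched 4.
Augmenting path L6→R4 (+1); matched 5.
Augmenting path L5→R1→L1→R4→L6→R5 (+1); matched 6.
No augmenting path remains; maximum matching = 6.
König certificate: {L1, L2, L3, L4, L5, L6} is a vertex cover of size 6 (every listed pair touches it), so no matching can be larger.

6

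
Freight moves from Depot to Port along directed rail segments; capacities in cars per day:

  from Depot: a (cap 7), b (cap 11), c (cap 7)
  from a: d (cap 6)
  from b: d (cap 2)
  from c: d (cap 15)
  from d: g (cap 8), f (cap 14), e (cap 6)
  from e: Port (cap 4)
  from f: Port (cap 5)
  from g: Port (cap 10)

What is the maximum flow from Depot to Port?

15

Augment Depot→a→d→e→Port: bottleneck 4, flow now 4.
Augment Depot→a→d→f→Port: bottleneck 2, flow now 6.
Augment Depot→b→d→f→Port: bottleneck 2, flow now 8.
Augment Depot→c→d→f→Port: bottleneck 1, flow now 9.
Augment Depot→c→d→g→Port: bottleneck 6, flow now 15.
No augmenting path remains; maximum flow = 15.
In the residual graph, reachable from Depot: {Depot, a, b}.
Min-cut edges: Depot→c (7), a→d (6), b→d (2); capacity 7 + 6 + 2 = 15.
This cut is saturated, so no flow can exceed 15.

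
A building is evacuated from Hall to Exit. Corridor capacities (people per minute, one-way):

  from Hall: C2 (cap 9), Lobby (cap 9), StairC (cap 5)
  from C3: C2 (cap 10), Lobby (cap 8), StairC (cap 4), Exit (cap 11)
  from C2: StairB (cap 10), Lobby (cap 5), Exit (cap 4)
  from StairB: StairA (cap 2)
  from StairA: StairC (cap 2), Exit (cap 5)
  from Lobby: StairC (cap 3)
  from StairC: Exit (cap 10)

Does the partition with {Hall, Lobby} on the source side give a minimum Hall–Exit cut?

Given cut capacity: 9 + 5 + 3 = 17.
Augment Hall→C2→Exit: bottleneck 4, flow now 4.
Augment Hall→StairC→Exit: bottleneck 5, flow now 9.
Augment Hall→Lobby→StairC→Exit: bottleneck 3, flow now 12.
Augment Hall→C2→StairB→StairA→Exit: bottleneck 2, flow now 14.
No augmenting path remains; maximum flow = 14.
In the residual graph, reachable from Hall: {Hall, C2, StairB, Lobby}.
Min-cut edges: Hall→StairC (5), C2→Exit (4), StairB→StairA (2), Lobby→StairC (3); capacity 5 + 4 + 2 + 3 = 14.
Cut capacity 17 exceeds the max flow 14, so it is not minimum.

No — its capacity is 17, but the minimum cut has capacity 14.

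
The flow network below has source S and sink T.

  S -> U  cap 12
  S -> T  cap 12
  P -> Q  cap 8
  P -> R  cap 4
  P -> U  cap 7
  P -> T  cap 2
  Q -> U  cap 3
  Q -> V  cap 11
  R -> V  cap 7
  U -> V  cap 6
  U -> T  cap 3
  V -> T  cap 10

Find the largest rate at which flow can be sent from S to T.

Augment S→T: bottleneck 12, flow now 12.
Augment S→U→T: bottleneck 3, flow now 15.
Augment S→U→V→T: bottleneck 6, flow now 21.
No augmenting path remains; maximum flow = 21.
In the residual graph, reachable from S: {S, U}.
Min-cut edges: S→T (12), U→V (6), U→T (3); capacity 12 + 6 + 3 = 21.
This cut is saturated, so no flow can exceed 21.

21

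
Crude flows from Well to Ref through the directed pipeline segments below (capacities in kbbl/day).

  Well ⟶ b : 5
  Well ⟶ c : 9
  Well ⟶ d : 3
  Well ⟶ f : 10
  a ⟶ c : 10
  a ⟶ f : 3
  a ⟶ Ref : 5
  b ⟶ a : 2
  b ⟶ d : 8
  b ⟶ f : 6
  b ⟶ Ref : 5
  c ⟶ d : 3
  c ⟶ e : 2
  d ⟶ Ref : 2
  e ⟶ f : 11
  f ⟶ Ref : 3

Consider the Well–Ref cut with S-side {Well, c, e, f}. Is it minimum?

Given cut capacity: 5 + 3 + 3 + 3 = 14.
Augment Well→b→Ref: bottleneck 5, flow now 5.
Augment Well→d→Ref: bottleneck 2, flow now 7.
Augment Well→f→Ref: bottleneck 3, flow now 10.
No augmenting path remains; maximum flow = 10.
In the residual graph, reachable from Well: {Well, c, d, e, f}.
Min-cut edges: Well→b (5), d→Ref (2), f→Ref (3); capacity 5 + 2 + 3 = 10.
Cut capacity 14 exceeds the max flow 10, so it is not minimum.

No — its capacity is 14, but the minimum cut has capacity 10.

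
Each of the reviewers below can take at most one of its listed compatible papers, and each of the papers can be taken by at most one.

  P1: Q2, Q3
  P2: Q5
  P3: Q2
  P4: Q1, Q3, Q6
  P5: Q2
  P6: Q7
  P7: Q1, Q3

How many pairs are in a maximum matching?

6

Unit-capacity flow: source→left, listed edges, right→sink; max matching = max flow.
Augmenting path P1→Q2 (+1); matched 1.
Augmenting path P2→Q5 (+1); matched 2.
Augmenting path P4→Q1 (+1); matched 3.
Augmenting path P6→Q7 (+1); matched 4.
Augmenting path P7→Q3 (+1); matched 5.
Augmenting path P3→Q2→P1→Q3→P7→Q1→P4→Q6 (+1); matched 6.
No augmenting path remains; maximum matching = 6.
König certificate: {P1, P2, P4, P6, P7, Q2} is a vertex cover of size 6 (every listed pair touches it), so no matching can be larger.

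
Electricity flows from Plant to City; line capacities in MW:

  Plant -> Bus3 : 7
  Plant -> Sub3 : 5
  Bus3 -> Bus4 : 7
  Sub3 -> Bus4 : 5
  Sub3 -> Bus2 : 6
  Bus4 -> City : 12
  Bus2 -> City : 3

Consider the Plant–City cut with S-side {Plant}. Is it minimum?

Yes — it is a minimum cut (capacity 12).

Given cut capacity: 7 + 5 = 12.
Augment Plant→Bus3→Bus4→City: bottleneck 7, flow now 7.
Augment Plant→Sub3→Bus4→City: bottleneck 5, flow now 12.
No augmenting path remains; maximum flow = 12.
Cut capacity 12 equals the max flow, so it is a minimum cut.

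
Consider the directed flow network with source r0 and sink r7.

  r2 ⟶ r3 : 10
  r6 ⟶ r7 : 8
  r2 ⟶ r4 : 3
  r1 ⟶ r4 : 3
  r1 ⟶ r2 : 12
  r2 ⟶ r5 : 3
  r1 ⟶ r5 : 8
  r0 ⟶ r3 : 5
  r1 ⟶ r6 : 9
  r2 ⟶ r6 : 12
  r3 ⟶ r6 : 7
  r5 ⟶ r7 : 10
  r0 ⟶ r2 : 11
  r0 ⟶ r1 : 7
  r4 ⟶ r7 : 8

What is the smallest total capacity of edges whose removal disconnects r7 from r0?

Augment r0→r1→r4→r7: bottleneck 3, flow now 3.
Augment r0→r1→r5→r7: bottleneck 4, flow now 7.
Augment r0→r2→r4→r7: bottleneck 3, flow now 10.
Augment r0→r2→r5→r7: bottleneck 3, flow now 13.
Augment r0→r2→r6→r7: bottleneck 5, flow now 18.
Augment r0→r3→r6→r7: bottleneck 3, flow now 21.
No augmenting path remains; maximum flow = 21.
By max-flow min-cut, the minimum cut capacity equals the max flow.
In the residual graph, reachable from r0: {r0, r2, r3, r6}.
Min-cut edges: r0→r1 (7), r2→r4 (3), r2→r5 (3), r6→r7 (8); capacity 7 + 3 + 3 + 8 = 21.

21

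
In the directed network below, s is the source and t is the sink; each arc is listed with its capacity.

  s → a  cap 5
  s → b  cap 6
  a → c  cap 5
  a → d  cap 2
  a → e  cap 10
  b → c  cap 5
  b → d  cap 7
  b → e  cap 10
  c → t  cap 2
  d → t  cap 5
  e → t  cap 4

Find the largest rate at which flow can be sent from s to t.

11

Augment s→a→c→t: bottleneck 2, flow now 2.
Augment s→a→d→t: bottleneck 2, flow now 4.
Augment s→a→e→t: bottleneck 1, flow now 5.
Augment s→b→d→t: bottleneck 3, flow now 8.
Augment s→b→e→t: bottleneck 3, flow now 11.
No augmenting path remains; maximum flow = 11.
In the residual graph, reachable from s: {s}.
Min-cut edges: s→a (5), s→b (6); capacity 5 + 6 = 11.
This cut is saturated, so no flow can exceed 11.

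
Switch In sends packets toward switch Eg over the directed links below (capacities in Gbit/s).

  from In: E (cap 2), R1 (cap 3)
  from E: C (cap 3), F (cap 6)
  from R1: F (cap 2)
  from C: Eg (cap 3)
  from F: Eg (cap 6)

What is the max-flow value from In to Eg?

4

Augment In→E→C→Eg: bottleneck 2, flow now 2.
Augment In→R1→F→Eg: bottleneck 2, flow now 4.
No augmenting path remains; maximum flow = 4.
In the residual graph, reachable from In: {In, R1}.
Min-cut edges: In→E (2), R1→F (2); capacity 2 + 2 = 4.
This cut is saturated, so no flow can exceed 4.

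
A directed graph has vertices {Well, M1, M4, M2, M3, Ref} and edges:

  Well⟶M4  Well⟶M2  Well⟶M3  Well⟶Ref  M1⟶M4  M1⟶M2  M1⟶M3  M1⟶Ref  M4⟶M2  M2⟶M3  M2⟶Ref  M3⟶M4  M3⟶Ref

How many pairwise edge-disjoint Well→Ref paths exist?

3

Assign every edge capacity 1; by Menger, the answer equals the max flow.
Path Well→Ref (+1); total 1.
Path Well→M2→Ref (+1); total 2.
Path Well→M3→Ref (+1); total 3.
No residual Well→Ref path; max flow = 3.
Certifying cut of size 3: {M2→Ref, M3→Ref, Well→Ref}.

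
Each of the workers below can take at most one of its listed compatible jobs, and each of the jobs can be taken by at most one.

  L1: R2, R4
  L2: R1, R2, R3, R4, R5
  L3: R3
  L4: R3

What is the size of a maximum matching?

3

Unit-capacity flow: source→left, listed edges, right→sink; max matching = max flow.
Augmenting path L1→R2 (+1); matched 1.
Augmenting path L2→R1 (+1); matched 2.
Augmenting path L3→R3 (+1); matched 3.
No augmenting path remains; maximum matching = 3.
König certificate: {L1, L2, R3} is a vertex cover of size 3 (every listed pair touches it), so no matching can be larger.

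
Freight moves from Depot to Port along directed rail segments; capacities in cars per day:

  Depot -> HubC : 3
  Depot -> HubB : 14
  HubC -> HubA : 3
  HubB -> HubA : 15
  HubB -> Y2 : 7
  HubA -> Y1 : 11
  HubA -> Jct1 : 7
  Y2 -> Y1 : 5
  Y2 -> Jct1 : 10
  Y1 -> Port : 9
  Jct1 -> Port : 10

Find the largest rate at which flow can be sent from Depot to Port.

Augment Depot→HubC→HubA→Y1→Port: bottleneck 3, flow now 3.
Augment Depot→HubB→HubA→Y1→Port: bottleneck 6, flow now 9.
Augment Depot→HubB→HubA→Jct1→Port: bottleneck 7, flow now 16.
Augment Depot→HubB→Y2→Jct1→Port: bottleneck 1, flow now 17.
No augmenting path remains; maximum flow = 17.
In the residual graph, reachable from Depot: {Depot}.
Min-cut edges: Depot→HubC (3), Depot→HubB (14); capacity 3 + 14 = 17.
This cut is saturated, so no flow can exceed 17.

17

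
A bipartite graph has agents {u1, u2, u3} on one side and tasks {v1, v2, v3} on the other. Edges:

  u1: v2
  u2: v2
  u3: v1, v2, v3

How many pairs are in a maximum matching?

Unit-capacity flow: source→left, listed edges, right→sink; max matching = max flow.
Augmenting path u1→v2 (+1); matched 1.
Augmenting path u3→v1 (+1); matched 2.
No augmenting path remains; maximum matching = 2.
König certificate: {u3, v2} is a vertex cover of size 2 (every listed pair touches it), so no matching can be larger.

2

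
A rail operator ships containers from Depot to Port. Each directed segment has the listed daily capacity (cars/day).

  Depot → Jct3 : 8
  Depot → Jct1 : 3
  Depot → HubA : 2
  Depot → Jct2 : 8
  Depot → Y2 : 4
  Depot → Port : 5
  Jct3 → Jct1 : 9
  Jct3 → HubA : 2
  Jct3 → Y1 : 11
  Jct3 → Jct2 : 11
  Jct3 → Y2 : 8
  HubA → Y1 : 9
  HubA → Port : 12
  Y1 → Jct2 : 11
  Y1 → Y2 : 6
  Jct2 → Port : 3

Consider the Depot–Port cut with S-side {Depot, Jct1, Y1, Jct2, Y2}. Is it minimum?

Given cut capacity: 8 + 2 + 5 + 3 = 18.
Augment Depot→Port: bottleneck 5, flow now 5.
Augment Depot→HubA→Port: bottleneck 2, flow now 7.
Augment Depot→Jct2→Port: bottleneck 3, flow now 10.
Augment Depot→Jct3→HubA→Port: bottleneck 2, flow now 12.
No augmenting path remains; maximum flow = 12.
In the residual graph, reachable from Depot: {Depot, Jct3, Jct1, Y1, Jct2, Y2}.
Min-cut edges: Depot→HubA (2), Depot→Port (5), Jct3→HubA (2), Jct2→Port (3); capacity 2 + 5 + 2 + 3 = 12.
Cut capacity 18 exceeds the max flow 12, so it is not minimum.

No — its capacity is 18, but the minimum cut has capacity 12.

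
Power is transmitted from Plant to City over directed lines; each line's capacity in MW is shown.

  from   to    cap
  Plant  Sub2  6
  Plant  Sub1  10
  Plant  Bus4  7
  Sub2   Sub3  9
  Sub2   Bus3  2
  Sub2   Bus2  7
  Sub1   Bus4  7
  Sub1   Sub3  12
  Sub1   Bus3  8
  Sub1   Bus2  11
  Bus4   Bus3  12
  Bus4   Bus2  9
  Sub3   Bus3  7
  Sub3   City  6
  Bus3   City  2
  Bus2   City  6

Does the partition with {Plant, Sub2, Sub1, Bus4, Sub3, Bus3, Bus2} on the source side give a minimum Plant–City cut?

Given cut capacity: 6 + 2 + 6 = 14.
Augment Plant→Sub2→Sub3→City: bottleneck 6, flow now 6.
Augment Plant→Sub1→Bus3→City: bottleneck 2, flow now 8.
Augment Plant→Sub1→Bus2→City: bottleneck 6, flow now 14.
No augmenting path remains; maximum flow = 14.
Cut capacity 14 equals the max flow, so it is a minimum cut.

Yes — it is a minimum cut (capacity 14).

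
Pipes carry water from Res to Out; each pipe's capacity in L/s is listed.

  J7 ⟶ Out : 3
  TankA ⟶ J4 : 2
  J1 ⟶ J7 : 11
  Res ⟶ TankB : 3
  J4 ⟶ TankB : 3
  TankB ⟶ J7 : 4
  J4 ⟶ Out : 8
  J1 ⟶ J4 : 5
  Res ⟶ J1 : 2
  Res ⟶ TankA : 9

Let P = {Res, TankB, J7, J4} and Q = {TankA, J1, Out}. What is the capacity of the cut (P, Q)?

Edges leaving {Res, TankB, J7, J4}: Res→TankA (9), Res→J1 (2), J7→Out (3), J4→Out (8).
Cut capacity = 9 + 2 + 3 + 8 = 22.

22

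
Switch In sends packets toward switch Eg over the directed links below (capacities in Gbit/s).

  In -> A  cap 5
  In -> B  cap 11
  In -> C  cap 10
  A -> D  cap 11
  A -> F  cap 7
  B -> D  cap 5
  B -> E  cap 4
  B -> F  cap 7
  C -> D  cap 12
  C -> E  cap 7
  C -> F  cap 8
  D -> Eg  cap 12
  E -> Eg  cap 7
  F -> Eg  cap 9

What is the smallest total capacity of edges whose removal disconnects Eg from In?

26

Augment In→A→D→Eg: bottleneck 5, flow now 5.
Augment In→B→D→Eg: bottleneck 5, flow now 10.
Augment In→B→E→Eg: bottleneck 4, flow now 14.
Augment In→B→F→Eg: bottleneck 2, flow now 16.
Augment In→C→D→Eg: bottleneck 2, flow now 18.
Augment In→C→E→Eg: bottleneck 3, flow now 21.
Augment In→C→F→Eg: bottleneck 5, flow now 26.
No augmenting path remains; maximum flow = 26.
By max-flow min-cut, the minimum cut capacity equals the max flow.
In the residual graph, reachable from In: {In}.
Min-cut edges: In→A (5), In→B (11), In→C (10); capacity 5 + 11 + 10 = 26.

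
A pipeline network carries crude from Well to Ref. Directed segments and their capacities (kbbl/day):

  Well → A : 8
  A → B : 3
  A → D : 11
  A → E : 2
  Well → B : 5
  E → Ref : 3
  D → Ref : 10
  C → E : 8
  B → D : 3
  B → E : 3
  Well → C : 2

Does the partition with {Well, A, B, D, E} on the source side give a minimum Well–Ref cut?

Given cut capacity: 2 + 10 + 3 = 15.
Augment Well→A→D→Ref: bottleneck 8, flow now 8.
Augment Well→B→D→Ref: bottleneck 2, flow now 10.
Augment Well→B→E→Ref: bottleneck 3, flow now 13.
No augmenting path remains; maximum flow = 13.
In the residual graph, reachable from Well: {Well, A, B, C, D, E}.
Min-cut edges: D→Ref (10), E→Ref (3); capacity 10 + 3 = 13.
Cut capacity 15 exceeds the max flow 13, so it is not minimum.

No — its capacity is 15, but the minimum cut has capacity 13.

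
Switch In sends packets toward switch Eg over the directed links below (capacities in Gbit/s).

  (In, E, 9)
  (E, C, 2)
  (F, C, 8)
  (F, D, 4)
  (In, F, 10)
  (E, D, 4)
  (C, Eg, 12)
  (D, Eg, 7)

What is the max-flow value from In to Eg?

16

Augment In→E→D→Eg: bottleneck 4, flow now 4.
Augment In→E→C→Eg: bottleneck 2, flow now 6.
Augment In→F→D→Eg: bottleneck 3, flow now 9.
Augment In→F→C→Eg: bottleneck 7, flow now 16.
No augmenting path remains; maximum flow = 16.
In the residual graph, reachable from In: {In, E}.
Min-cut edges: In→F (10), E→D (4), E→C (2); capacity 10 + 4 + 2 = 16.
This cut is saturated, so no flow can exceed 16.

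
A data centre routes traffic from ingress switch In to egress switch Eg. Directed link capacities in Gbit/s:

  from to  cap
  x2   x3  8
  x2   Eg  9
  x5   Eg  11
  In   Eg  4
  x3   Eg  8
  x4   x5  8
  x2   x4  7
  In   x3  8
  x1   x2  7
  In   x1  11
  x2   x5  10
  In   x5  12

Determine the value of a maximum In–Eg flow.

30

Augment In→Eg: bottleneck 4, flow now 4.
Augment In→x3→Eg: bottleneck 8, flow now 12.
Augment In→x5→Eg: bottleneck 11, flow now 23.
Augment In→x1→x2→Eg: bottleneck 7, flow now 30.
No augmenting path remains; maximum flow = 30.
In the residual graph, reachable from In: {In, x1, x5}.
Min-cut edges: In→x3 (8), In→Eg (4), x1→x2 (7), x5→Eg (11); capacity 8 + 4 + 7 + 11 = 30.
This cut is saturated, so no flow can exceed 30.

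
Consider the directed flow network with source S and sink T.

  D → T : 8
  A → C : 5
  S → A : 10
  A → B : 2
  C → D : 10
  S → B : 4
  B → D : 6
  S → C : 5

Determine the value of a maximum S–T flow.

8

Augment S→B→D→T: bottleneck 4, flow now 4.
Augment S→C→D→T: bottleneck 4, flow now 8.
No augmenting path remains; maximum flow = 8.
In the residual graph, reachable from S: {S, A, B, C, D}.
Min-cut edges: D→T (8); capacity 8 = 8.
This cut is saturated, so no flow can exceed 8.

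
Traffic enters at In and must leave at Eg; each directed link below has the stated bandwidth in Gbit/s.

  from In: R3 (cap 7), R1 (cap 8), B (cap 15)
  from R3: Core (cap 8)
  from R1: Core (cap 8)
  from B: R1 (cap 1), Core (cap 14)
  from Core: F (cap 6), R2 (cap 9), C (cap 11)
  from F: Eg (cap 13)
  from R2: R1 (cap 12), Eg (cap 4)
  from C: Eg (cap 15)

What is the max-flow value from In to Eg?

Augment In→R3→Core→F→Eg: bottleneck 6, flow now 6.
Augment In→R3→Core→R2→Eg: bottleneck 1, flow now 7.
Augment In→R1→Core→R2→Eg: bottleneck 3, flow now 10.
Augment In→R1→Core→C→Eg: bottleneck 5, flow now 15.
Augment In→B→Core→C→Eg: bottleneck 6, flow now 21.
No augmenting path remains; maximum flow = 21.
In the residual graph, reachable from In: {In, R3, R1, B, Core, R2}.
Min-cut edges: Core→F (6), Core→C (11), R2→Eg (4); capacity 6 + 11 + 4 = 21.
This cut is saturated, so no flow can exceed 21.

21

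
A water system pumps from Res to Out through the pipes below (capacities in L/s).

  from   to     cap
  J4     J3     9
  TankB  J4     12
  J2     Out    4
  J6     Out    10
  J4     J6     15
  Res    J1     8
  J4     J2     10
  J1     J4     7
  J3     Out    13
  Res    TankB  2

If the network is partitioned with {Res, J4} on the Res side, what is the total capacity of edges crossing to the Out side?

Edges leaving {Res, J4}: Res→TankB (2), Res→J1 (8), J4→J3 (9), J4→J2 (10), J4→J6 (15).
Cut capacity = 2 + 8 + 9 + 10 + 15 = 44.

44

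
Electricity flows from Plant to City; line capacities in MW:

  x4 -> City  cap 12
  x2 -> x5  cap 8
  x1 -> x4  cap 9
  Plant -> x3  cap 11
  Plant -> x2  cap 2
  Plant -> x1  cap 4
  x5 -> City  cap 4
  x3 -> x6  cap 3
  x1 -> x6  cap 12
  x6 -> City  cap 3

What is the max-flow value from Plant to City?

Augment Plant→x1→x4→City: bottleneck 4, flow now 4.
Augment Plant→x2→x5→City: bottleneck 2, flow now 6.
Augment Plant→x3→x6→City: bottleneck 3, flow now 9.
No augmenting path remains; maximum flow = 9.
In the residual graph, reachable from Plant: {Plant, x3}.
Min-cut edges: Plant→x1 (4), Plant→x2 (2), x3→x6 (3); capacity 4 + 2 + 3 = 9.
This cut is saturated, so no flow can exceed 9.

9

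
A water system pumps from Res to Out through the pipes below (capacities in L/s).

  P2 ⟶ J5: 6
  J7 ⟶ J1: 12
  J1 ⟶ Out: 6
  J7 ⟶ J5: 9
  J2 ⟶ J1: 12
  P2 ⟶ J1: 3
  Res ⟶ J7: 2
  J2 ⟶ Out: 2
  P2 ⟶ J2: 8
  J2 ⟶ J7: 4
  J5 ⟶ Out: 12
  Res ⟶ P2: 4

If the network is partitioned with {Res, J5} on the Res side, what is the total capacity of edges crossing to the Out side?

18

Edges leaving {Res, J5}: Res→J7 (2), Res→P2 (4), J5→Out (12).
Cut capacity = 2 + 4 + 12 = 18.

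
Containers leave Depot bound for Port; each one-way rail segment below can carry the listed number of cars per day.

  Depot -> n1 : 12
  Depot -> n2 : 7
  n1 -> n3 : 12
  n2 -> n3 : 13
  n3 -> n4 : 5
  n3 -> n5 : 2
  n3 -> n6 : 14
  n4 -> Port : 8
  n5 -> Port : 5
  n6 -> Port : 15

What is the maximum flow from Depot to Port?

19

Augment Depot→n1→n3→n4→Port: bottleneck 5, flow now 5.
Augment Depot→n1→n3→n5→Port: bottleneck 2, flow now 7.
Augment Depot→n1→n3→n6→Port: bottleneck 5, flow now 12.
Augment Depot→n2→n3→n6→Port: bottleneck 7, flow now 19.
No augmenting path remains; maximum flow = 19.
In the residual graph, reachable from Depot: {Depot}.
Min-cut edges: Depot→n1 (12), Depot→n2 (7); capacity 12 + 7 = 19.
This cut is saturated, so no flow can exceed 19.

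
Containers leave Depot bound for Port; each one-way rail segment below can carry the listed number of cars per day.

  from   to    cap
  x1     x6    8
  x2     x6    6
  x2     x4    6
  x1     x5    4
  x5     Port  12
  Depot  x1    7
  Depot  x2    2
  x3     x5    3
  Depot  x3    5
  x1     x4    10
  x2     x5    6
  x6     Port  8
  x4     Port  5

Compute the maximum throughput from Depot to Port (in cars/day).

Augment Depot→x1→x4→Port: bottleneck 5, flow now 5.
Augment Depot→x1→x5→Port: bottleneck 2, flow now 7.
Augment Depot→x2→x5→Port: bottleneck 2, flow now 9.
Augment Depot→x3→x5→Port: bottleneck 3, flow now 12.
No augmenting path remains; maximum flow = 12.
In the residual graph, reachable from Depot: {Depot, x3}.
Min-cut edges: Depot→x1 (7), Depot→x2 (2), x3→x5 (3); capacity 7 + 2 + 3 = 12.
This cut is saturated, so no flow can exceed 12.

12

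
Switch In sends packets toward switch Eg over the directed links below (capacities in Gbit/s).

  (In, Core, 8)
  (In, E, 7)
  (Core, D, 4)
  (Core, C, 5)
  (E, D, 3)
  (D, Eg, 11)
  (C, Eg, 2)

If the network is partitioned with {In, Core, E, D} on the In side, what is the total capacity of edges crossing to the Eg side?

16

Edges leaving {In, Core, E, D}: Core→C (5), D→Eg (11).
Cut capacity = 5 + 11 = 16.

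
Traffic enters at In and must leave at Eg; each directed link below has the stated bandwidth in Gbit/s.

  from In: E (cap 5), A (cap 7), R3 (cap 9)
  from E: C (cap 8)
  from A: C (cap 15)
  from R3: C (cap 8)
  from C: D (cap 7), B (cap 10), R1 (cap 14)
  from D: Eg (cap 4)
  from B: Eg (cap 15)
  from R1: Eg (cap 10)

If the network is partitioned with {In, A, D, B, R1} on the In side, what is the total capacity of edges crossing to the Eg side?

Edges leaving {In, A, D, B, R1}: In→E (5), In→R3 (9), A→C (15), D→Eg (4), B→Eg (15), R1→Eg (10).
Cut capacity = 5 + 9 + 15 + 4 + 15 + 10 = 58.

58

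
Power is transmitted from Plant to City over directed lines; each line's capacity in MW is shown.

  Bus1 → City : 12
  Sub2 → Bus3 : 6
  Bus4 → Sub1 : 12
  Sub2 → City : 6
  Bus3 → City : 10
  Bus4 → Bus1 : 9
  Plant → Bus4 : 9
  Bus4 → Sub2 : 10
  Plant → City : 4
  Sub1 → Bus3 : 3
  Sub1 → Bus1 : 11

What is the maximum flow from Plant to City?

Augment Plant→City: bottleneck 4, flow now 4.
Augment Plant→Bus4→Sub2→City: bottleneck 6, flow now 10.
Augment Plant→Bus4→Bus1→City: bottleneck 3, flow now 13.
No augmenting path remains; maximum flow = 13.
In the residual graph, reachable from Plant: {Plant}.
Min-cut edges: Plant→Bus4 (9), Plant→City (4); capacity 9 + 4 = 13.
This cut is saturated, so no flow can exceed 13.

13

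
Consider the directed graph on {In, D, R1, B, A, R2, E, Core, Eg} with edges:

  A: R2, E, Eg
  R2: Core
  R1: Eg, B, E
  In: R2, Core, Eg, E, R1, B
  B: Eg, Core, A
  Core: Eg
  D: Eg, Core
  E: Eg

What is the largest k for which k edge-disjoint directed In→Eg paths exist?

Assign every edge capacity 1; by Menger, the answer equals the max flow.
Path In→Eg (+1); total 1.
Path In→R1→Eg (+1); total 2.
Path In→B→Eg (+1); total 3.
Path In→E→Eg (+1); total 4.
Path In→Core→Eg (+1); total 5.
No residual In→Eg path; max flow = 5.
Certifying cut of size 5: {Core→Eg, In→B, In→E, In→Eg, In→R1}.

5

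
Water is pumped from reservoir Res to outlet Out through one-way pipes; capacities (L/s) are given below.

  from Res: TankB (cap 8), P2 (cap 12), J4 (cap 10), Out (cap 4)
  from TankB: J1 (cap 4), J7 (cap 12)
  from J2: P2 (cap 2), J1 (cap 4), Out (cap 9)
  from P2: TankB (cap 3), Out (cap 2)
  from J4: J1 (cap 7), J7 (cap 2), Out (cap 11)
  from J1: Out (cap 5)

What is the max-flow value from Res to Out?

20

Augment Res→Out: bottleneck 4, flow now 4.
Augment Res→P2→Out: bottleneck 2, flow now 6.
Augment Res→J4→Out: bottleneck 10, flow now 16.
Augment Res→TankB→J1→Out: bottleneck 4, flow now 20.
No augmenting path remains; maximum flow = 20.
In the residual graph, reachable from Res: {Res, TankB, P2, J7}.
Min-cut edges: Res→J4 (10), Res→Out (4), TankB→J1 (4), P2→Out (2); capacity 10 + 4 + 4 + 2 = 20.
This cut is saturated, so no flow can exceed 20.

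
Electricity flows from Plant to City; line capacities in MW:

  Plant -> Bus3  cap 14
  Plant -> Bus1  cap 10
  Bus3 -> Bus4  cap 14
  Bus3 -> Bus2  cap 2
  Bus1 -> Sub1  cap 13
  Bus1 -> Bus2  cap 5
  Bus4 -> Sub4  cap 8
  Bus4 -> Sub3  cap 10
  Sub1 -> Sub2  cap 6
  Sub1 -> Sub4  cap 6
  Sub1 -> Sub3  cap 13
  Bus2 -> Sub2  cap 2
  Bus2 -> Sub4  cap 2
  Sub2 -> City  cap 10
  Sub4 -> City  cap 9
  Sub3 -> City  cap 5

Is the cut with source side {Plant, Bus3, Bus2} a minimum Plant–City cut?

No — its capacity is 28, but the minimum cut has capacity 22.

Given cut capacity: 10 + 14 + 2 + 2 = 28.
Augment Plant→Bus3→Bus4→Sub4→City: bottleneck 8, flow now 8.
Augment Plant→Bus3→Bus4→Sub3→City: bottleneck 5, flow now 13.
Augment Plant→Bus3→Bus2→Sub2→City: bottleneck 1, flow now 14.
Augment Plant→Bus1→Sub1→Sub2→City: bottleneck 6, flow now 20.
Augment Plant→Bus1→Sub1→Sub4→City: bottleneck 1, flow now 21.
Augment Plant→Bus1→Bus2→Sub2→City: bottleneck 1, flow now 22.
No augmenting path remains; maximum flow = 22.
In the residual graph, reachable from Plant: {Plant, Bus3, Bus1, Bus4, Sub1, Bus2, Sub4, Sub3}.
Min-cut edges: Sub1→Sub2 (6), Bus2→Sub2 (2), Sub4→City (9), Sub3→City (5); capacity 6 + 2 + 9 + 5 = 22.
Cut capacity 28 exceeds the max flow 22, so it is not minimum.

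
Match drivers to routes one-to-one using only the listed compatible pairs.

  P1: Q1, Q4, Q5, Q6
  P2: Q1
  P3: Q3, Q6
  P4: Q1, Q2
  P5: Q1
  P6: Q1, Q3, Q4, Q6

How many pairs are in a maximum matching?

Unit-capacity flow: source→left, listed edges, right→sink; max matching = max flow.
Augmenting path P1→Q1 (+1); matched 1.
Augmenting path P3→Q3 (+1); matched 2.
Augmenting path P4→Q2 (+1); matched 3.
Augmenting path P6→Q4 (+1); matched 4.
Augmenting path P2→Q1→P1→Q5 (+1); matched 5.
No augmenting path remains; maximum matching = 5.
König certificate: {P1, P3, P4, P6, Q1} is a vertex cover of size 5 (every listed pair touches it), so no matching can be larger.

5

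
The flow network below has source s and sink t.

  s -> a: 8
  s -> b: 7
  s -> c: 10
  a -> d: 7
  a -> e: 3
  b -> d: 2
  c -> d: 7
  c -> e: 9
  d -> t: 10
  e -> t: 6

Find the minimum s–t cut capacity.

16

Augment s→a→d→t: bottleneck 7, flow now 7.
Augment s→a→e→t: bottleneck 1, flow now 8.
Augment s→b→d→t: bottleneck 2, flow now 10.
Augment s→c→d→t: bottleneck 1, flow now 11.
Augment s→c→e→t: bottleneck 5, flow now 16.
No augmenting path remains; maximum flow = 16.
By max-flow min-cut, the minimum cut capacity equals the max flow.
In the residual graph, reachable from s: {s, a, b, c, d, e}.
Min-cut edges: d→t (10), e→t (6); capacity 10 + 6 = 16.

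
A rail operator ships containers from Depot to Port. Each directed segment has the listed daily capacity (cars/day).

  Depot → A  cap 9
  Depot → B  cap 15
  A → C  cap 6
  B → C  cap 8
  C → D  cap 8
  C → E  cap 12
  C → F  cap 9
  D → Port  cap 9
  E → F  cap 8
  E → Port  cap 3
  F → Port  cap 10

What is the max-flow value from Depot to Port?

14

Augment Depot→A→C→D→Port: bottleneck 6, flow now 6.
Augment Depot→B→C→D→Port: bottleneck 2, flow now 8.
Augment Depot→B→C→E→Port: bottleneck 3, flow now 11.
Augment Depot→B→C→F→Port: bottleneck 3, flow now 14.
No augmenting path remains; maximum flow = 14.
In the residual graph, reachable from Depot: {Depot, A, B}.
Min-cut edges: A→C (6), B→C (8); capacity 6 + 8 = 14.
This cut is saturated, so no flow can exceed 14.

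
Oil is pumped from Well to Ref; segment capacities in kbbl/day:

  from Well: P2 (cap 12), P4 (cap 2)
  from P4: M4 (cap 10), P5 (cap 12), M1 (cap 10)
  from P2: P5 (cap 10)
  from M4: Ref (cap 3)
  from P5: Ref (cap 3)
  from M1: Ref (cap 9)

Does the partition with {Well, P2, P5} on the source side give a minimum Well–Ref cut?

Yes — it is a minimum cut (capacity 5).

Given cut capacity: 2 + 3 = 5.
Augment Well→P4→M4→Ref: bottleneck 2, flow now 2.
Augment Well→P2→P5→Ref: bottleneck 3, flow now 5.
No augmenting path remains; maximum flow = 5.
Cut capacity 5 equals the max flow, so it is a minimum cut.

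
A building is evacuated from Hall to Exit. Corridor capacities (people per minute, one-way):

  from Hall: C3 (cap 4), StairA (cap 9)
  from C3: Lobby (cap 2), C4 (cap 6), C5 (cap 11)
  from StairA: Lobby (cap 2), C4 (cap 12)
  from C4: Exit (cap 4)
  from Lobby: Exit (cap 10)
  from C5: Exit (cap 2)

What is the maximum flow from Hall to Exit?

Augment Hall→C3→C4→Exit: bottleneck 4, flow now 4.
Augment Hall→StairA→Lobby→Exit: bottleneck 2, flow now 6.
Augment Hall→StairA→C4→C3→Lobby→Exit: bottleneck 2, flow now 8. (uses reverse residual edge)
Augment Hall→StairA→C4→C3→C5→Exit: bottleneck 2, flow now 10. (uses reverse residual edge)
No augmenting path remains; maximum flow = 10.
In the residual graph, reachable from Hall: {Hall, StairA, C4}.
Min-cut edges: Hall→C3 (4), StairA→Lobby (2), C4→Exit (4); capacity 4 + 2 + 4 = 10.
This cut is saturated, so no flow can exceed 10.

10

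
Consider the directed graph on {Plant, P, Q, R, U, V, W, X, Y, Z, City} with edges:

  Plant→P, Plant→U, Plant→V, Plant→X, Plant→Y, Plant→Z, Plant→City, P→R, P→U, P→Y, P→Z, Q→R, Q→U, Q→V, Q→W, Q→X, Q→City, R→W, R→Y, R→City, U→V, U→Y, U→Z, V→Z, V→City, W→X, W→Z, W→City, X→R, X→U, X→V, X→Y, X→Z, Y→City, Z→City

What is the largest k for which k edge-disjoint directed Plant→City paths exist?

6

Assign every edge capacity 1; by Menger, the answer equals the max flow.
Path Plant→City (+1); total 1.
Path Plant→V→City (+1); total 2.
Path Plant→Y→City (+1); total 3.
Path Plant→Z→City (+1); total 4.
Path Plant→P→R→City (+1); total 5.
Path Plant→X→R→W→City (+1); total 6.
No residual Plant→City path; max flow = 6.
Certifying cut of size 6: {Plant→City, Plant→P, Plant→X, V→City, Y→City, Z→City}.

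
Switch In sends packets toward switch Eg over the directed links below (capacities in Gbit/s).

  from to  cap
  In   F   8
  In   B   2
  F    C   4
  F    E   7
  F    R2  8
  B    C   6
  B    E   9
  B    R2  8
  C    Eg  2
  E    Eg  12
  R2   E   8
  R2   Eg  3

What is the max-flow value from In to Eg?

10

Augment In→F→C→Eg: bottleneck 2, flow now 2.
Augment In→F→E→Eg: bottleneck 6, flow now 8.
Augment In→B→E→Eg: bottleneck 2, flow now 10.
No augmenting path remains; maximum flow = 10.
In the residual graph, reachable from In: {In}.
Min-cut edges: In→F (8), In→B (2); capacity 8 + 2 = 10.
This cut is saturated, so no flow can exceed 10.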